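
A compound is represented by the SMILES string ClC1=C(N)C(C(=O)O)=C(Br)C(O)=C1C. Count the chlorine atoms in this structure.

1

Scan the SMILES for Cl atoms (remember two-letter symbols like Cl and Br are single atoms).
Chlorine count: 1.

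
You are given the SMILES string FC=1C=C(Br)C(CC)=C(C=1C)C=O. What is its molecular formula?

Walk through each heavy atom and fill implicit hydrogens from standard valence (C 4, N 3, O 2, S 2, halogen 1):
  atom 1: F (halogen, monovalent) → 0 H
  atom 2: C, bond orders sum to 4 (valence 4) → 0 H
  atom 3: C, bond orders sum to 3 (valence 4) → 1 H
  atom 4: C, bond orders sum to 4 (valence 4) → 0 H
  atom 5: Br (halogen, monovalent) → 0 H
  atom 6: C, bond orders sum to 4 (valence 4) → 0 H
  atom 7: C, bond orders sum to 2 (valence 4) → 2 H
  atom 8: C, bond orders sum to 1 (valence 4) → 3 H
  atom 9: C, bond orders sum to 4 (valence 4) → 0 H
  atom 10: C, bond orders sum to 4 (valence 4) → 0 H
  atom 11: C, bond orders sum to 1 (valence 4) → 3 H
  atom 12: C, bond orders sum to 3 (valence 4) → 1 H
  atom 13: O, bond orders sum to 2 (valence 2) → 0 H
Totals → C:10, H:10, Br:1, F:1, O:1.
In Hill order: C10H10BrFO.

C10H10BrFO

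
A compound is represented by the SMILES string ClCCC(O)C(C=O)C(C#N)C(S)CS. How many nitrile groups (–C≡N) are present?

1

The nitrile motif appears at heavy-atom position 10 in the SMILES.
Other groups present: 1 aldehyde, 1 hydroxyl, 2 thiol.
Nitrile count: 1.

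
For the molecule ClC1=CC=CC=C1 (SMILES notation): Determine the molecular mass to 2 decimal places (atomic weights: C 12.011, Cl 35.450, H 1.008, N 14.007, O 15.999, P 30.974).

First, the molecular formula is C6H5Cl (counting implicit H from valence).
  C: 6 × 12.011 = 72.066
  Cl: 1 × 35.450 = 35.450
  H: 5 × 1.008 = 5.040
Sum: 6×12.011 + 1×35.450 + 5×1.008 = 112.556 → 112.56 g/mol.

112.56 g/mol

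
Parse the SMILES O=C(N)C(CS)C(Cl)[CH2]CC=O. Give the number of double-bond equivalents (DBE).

2

Molecular formula: C7H12ClNO2S.
DoU = (2C + 2 + N − H − X) / 2, where X is the halogen count and O/S are ignored.
    = (2·7 + 2 + 1 − 12 − 1) / 2 = 4 / 2 = 2.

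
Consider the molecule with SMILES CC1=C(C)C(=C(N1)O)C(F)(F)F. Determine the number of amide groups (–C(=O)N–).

Scan the SMILES for the amide motif — none present.
Groups that are present: 1 hydroxyl.

0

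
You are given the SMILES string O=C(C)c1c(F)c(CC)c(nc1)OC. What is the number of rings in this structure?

1

In SMILES, each pair of matching ring-closure digits denotes one ring-closing bond; the number of such bonds equals the number of independent rings.
Ring-closure bonds here: 1.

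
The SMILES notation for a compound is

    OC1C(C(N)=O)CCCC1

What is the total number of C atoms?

7

Count every carbon token in the SMILES (each C, including those in ring-closure positions and inside branches).
Carbon count: 7.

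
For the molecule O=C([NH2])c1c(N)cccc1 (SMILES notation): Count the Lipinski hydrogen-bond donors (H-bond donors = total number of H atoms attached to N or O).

4

Donors: find every N or O and count the H atoms it carries.
  atom 1 (O): bond orders sum to 2 → 0 H
  atom 3 (N): bond orders sum to 1 → 2 H
  atom 6 (N): bond orders sum to 1 → 2 H
Lipinski HBD = 4.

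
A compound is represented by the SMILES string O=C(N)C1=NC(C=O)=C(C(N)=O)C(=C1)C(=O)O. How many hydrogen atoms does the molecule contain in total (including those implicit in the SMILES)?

Walk through each heavy atom and fill implicit hydrogens from standard valence (C 4, N 3, O 2, S 2, halogen 1):
  atom 1: O, bond orders sum to 2 (valence 2) → 0 H
  atom 2: C, bond orders sum to 4 (valence 4) → 0 H
  atom 3: N, bond orders sum to 1 (valence 3) → 2 H
  atom 4: C, bond orders sum to 4 (valence 4) → 0 H
  atom 5: N, bond orders sum to 3 (valence 3) → 0 H
  atom 6: C, bond orders sum to 4 (valence 4) → 0 H
  atom 7: C, bond orders sum to 3 (valence 4) → 1 H
  atom 8: O, bond orders sum to 2 (valence 2) → 0 H
  atom 9: C, bond orders sum to 4 (valence 4) → 0 H
  atom 10: C, bond orders sum to 4 (valence 4) → 0 H
  atom 11: N, bond orders sum to 1 (valence 3) → 2 H
  atom 12: O, bond orders sum to 2 (valence 2) → 0 H
  atom 13: C, bond orders sum to 4 (valence 4) → 0 H
  atom 14: C, bond orders sum to 3 (valence 4) → 1 H
  atom 15: C, bond orders sum to 4 (valence 4) → 0 H
  atom 16: O, bond orders sum to 2 (valence 2) → 0 H
  atom 17: O, bond orders sum to 1 (valence 2) → 1 H
Total hydrogens: 7.

7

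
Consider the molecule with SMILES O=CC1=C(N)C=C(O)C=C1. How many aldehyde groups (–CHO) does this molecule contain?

The aldehyde motif appears at heavy-atom position 2 in the SMILES.
Other groups present: 1 hydroxyl, 1 primary amine.
Aldehyde count: 1.

1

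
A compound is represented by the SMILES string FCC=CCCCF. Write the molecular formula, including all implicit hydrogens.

C6H10F2

Walk through each heavy atom and fill implicit hydrogens from standard valence (C 4, N 3, O 2, S 2, halogen 1):
  atom 1: F (halogen, monovalent) → 0 H
  atom 2: C, bond orders sum to 2 (valence 4) → 2 H
  atom 3: C, bond orders sum to 3 (valence 4) → 1 H
  atom 4: C, bond orders sum to 3 (valence 4) → 1 H
  atom 5: C, bond orders sum to 2 (valence 4) → 2 H
  atom 6: C, bond orders sum to 2 (valence 4) → 2 H
  atom 7: C, bond orders sum to 2 (valence 4) → 2 H
  atom 8: F (halogen, monovalent) → 0 H
Totals → C:6, H:10, F:2.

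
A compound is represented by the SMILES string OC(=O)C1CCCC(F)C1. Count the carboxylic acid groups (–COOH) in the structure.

1

The carboxylic acid motif appears at heavy-atom position 2 in the SMILES.
Carboxylic acid count: 1.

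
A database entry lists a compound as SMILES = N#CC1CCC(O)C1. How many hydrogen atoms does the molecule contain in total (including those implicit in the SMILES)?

9

Walk through each heavy atom and fill implicit hydrogens from standard valence (C 4, N 3, O 2, S 2, halogen 1):
  atom 1: N, bond orders sum to 3 (valence 3) → 0 H
  atom 2: C, bond orders sum to 4 (valence 4) → 0 H
  atom 3: C, bond orders sum to 3 (valence 4) → 1 H
  atom 4: C, bond orders sum to 2 (valence 4) → 2 H
  atom 5: C, bond orders sum to 2 (valence 4) → 2 H
  atom 6: C, bond orders sum to 3 (valence 4) → 1 H
  atom 7: O, bond orders sum to 1 (valence 2) → 1 H
  atom 8: C, bond orders sum to 2 (valence 4) → 2 H
Total hydrogens: 9.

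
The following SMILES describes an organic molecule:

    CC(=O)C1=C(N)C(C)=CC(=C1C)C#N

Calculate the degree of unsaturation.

Molecular formula: C11H12N2O.
DoU = (2C + 2 + N − H − X) / 2, where X is the halogen count and O/S are ignored.
    = (2·11 + 2 + 2 − 12 − 0) / 2 = 14 / 2 = 7.

7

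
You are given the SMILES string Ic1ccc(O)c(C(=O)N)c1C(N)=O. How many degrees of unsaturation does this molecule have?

6

Molecular formula: C8H7IN2O3.
DoU = (2C + 2 + N − H − X) / 2, where X is the halogen count and O/S are ignored.
    = (2·8 + 2 + 2 − 7 − 1) / 2 = 12 / 2 = 6.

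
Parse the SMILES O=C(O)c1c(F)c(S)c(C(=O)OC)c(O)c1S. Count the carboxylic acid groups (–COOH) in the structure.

The carboxylic acid motif appears at heavy-atom position 2 in the SMILES.
Other groups present: 1 ester, 1 hydroxyl, 2 thiol.
Carboxylic acid count: 1.

1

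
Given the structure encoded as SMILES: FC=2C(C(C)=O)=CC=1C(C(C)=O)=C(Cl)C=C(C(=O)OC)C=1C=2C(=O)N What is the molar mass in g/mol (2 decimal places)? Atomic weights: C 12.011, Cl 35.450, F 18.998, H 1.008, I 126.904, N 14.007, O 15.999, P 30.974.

365.74 g/mol

First, the molecular formula is C17H13ClFNO5 (counting implicit H from valence).
  C: 17 × 12.011 = 204.187
  Cl: 1 × 35.450 = 35.450
  F: 1 × 18.998 = 18.998
  H: 13 × 1.008 = 13.104
  N: 1 × 14.007 = 14.007
  O: 5 × 15.999 = 79.995
Sum: 17×12.011 + 1×35.450 + 1×18.998 + 13×1.008 + 1×14.007 + 5×15.999 = 365.741 → 365.74 g/mol.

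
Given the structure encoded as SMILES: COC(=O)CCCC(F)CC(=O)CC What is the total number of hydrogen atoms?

17

Walk through each heavy atom and fill implicit hydrogens from standard valence (C 4, N 3, O 2, S 2, halogen 1):
  atom 1: C, bond orders sum to 1 (valence 4) → 3 H
  atom 2: O, bond orders sum to 2 (valence 2) → 0 H
  atom 3: C, bond orders sum to 4 (valence 4) → 0 H
  atom 4: O, bond orders sum to 2 (valence 2) → 0 H
  atom 5: C, bond orders sum to 2 (valence 4) → 2 H
  atom 6: C, bond orders sum to 2 (valence 4) → 2 H
  atom 7: C, bond orders sum to 2 (valence 4) → 2 H
  atom 8: C, bond orders sum to 3 (valence 4) → 1 H
  atom 9: F (halogen, monovalent) → 0 H
  atom 10: C, bond orders sum to 2 (valence 4) → 2 H
  atom 11: C, bond orders sum to 4 (valence 4) → 0 H
  atom 12: O, bond orders sum to 2 (valence 2) → 0 H
  atom 13: C, bond orders sum to 2 (valence 4) → 2 H
  atom 14: C, bond orders sum to 1 (valence 4) → 3 H
Total hydrogens: 17.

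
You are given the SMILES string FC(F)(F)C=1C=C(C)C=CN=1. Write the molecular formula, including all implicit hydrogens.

Walk through each heavy atom and fill implicit hydrogens from standard valence (C 4, N 3, O 2, S 2, halogen 1):
  atom 1: F (halogen, monovalent) → 0 H
  atom 2: C, bond orders sum to 4 (valence 4) → 0 H
  atom 3: F (halogen, monovalent) → 0 H
  atom 4: F (halogen, monovalent) → 0 H
  atom 5: C, bond orders sum to 4 (valence 4) → 0 H
  atom 6: C, bond orders sum to 3 (valence 4) → 1 H
  atom 7: C, bond orders sum to 4 (valence 4) → 0 H
  atom 8: C, bond orders sum to 1 (valence 4) → 3 H
  atom 9: C, bond orders sum to 3 (valence 4) → 1 H
  atom 10: C, bond orders sum to 3 (valence 4) → 1 H
  atom 11: N, bond orders sum to 3 (valence 3) → 0 H
Totals → C:7, H:6, F:3, N:1.

C7H6F3N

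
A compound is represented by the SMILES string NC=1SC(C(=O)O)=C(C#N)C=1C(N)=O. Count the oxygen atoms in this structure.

3

Scan the SMILES for O atoms (remember two-letter symbols like Cl and Br are single atoms).
Oxygen count: 3.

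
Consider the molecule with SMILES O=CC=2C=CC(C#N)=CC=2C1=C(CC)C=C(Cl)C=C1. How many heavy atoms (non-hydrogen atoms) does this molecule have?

Every atom symbol written in the SMILES (organic subset) is one heavy atom; implicit H are not written.
Heavy atoms by element → C:16, Cl:1, N:1, O:1.
Total: 19.

19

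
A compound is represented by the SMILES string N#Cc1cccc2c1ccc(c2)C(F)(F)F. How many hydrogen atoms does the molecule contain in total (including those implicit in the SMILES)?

6

Walk through each heavy atom and fill implicit hydrogens from standard valence (C 4, N 3, O 2, S 2, halogen 1); for lowercase aromatic atoms, an aromatic c carries 1 H when it has two neighbours and 0 H with three, and aromatic n carries 0 H:
  atom 1: N, bond orders sum to 3 (valence 3) → 0 H
  atom 2: C, bond orders sum to 4 (valence 4) → 0 H
  atom 3: aromatic c, 3 neighbours → 0 H
  atom 4: aromatic c, 2 neighbours → 1 H
  atom 5: aromatic c, 2 neighbours → 1 H
  atom 6: aromatic c, 2 neighbours → 1 H
  atom 7: aromatic c, 3 neighbours → 0 H
  atom 8: aromatic c, 3 neighbours → 0 H
  atom 9: aromatic c, 2 neighbours → 1 H
  atom 10: aromatic c, 2 neighbours → 1 H
  atom 11: aromatic c, 3 neighbours → 0 H
  atom 12: aromatic c, 2 neighbours → 1 H
  atom 13: C, bond orders sum to 4 (valence 4) → 0 H
  atom 14: F (halogen, monovalent) → 0 H
  atom 15: F (halogen, monovalent) → 0 H
  atom 16: F (halogen, monovalent) → 0 H
Total hydrogens: 6.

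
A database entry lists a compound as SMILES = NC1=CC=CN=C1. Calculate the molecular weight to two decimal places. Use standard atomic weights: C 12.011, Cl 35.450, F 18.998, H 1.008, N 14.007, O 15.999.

94.12 g/mol

First, the molecular formula is C5H6N2 (counting implicit H from valence).
  C: 5 × 12.011 = 60.055
  H: 6 × 1.008 = 6.048
  N: 2 × 14.007 = 28.014
Sum: 5×12.011 + 6×1.008 + 2×14.007 = 94.117 → 94.12 g/mol.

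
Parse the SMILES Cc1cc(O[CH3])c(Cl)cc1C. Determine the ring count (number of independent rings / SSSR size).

In SMILES, each pair of matching ring-closure digits denotes one ring-closing bond; the number of such bonds equals the number of independent rings.
Ring-closure bonds here: 1.

1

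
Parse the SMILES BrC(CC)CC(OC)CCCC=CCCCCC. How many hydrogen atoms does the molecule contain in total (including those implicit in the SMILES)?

Walk through each heavy atom and fill implicit hydrogens from standard valence (C 4, N 3, O 2, S 2, halogen 1):
  atom 1: Br (halogen, monovalent) → 0 H
  atom 2: C, bond orders sum to 3 (valence 4) → 1 H
  atom 3: C, bond orders sum to 2 (valence 4) → 2 H
  atom 4: C, bond orders sum to 1 (valence 4) → 3 H
  atom 5: C, bond orders sum to 2 (valence 4) → 2 H
  atom 6: C, bond orders sum to 3 (valence 4) → 1 H
  atom 7: O, bond orders sum to 2 (valence 2) → 0 H
  atom 8: C, bond orders sum to 1 (valence 4) → 3 H
  atom 9: C, bond orders sum to 2 (valence 4) → 2 H
  atom 10: C, bond orders sum to 2 (valence 4) → 2 H
  atom 11: C, bond orders sum to 2 (valence 4) → 2 H
  atom 12: C, bond orders sum to 3 (valence 4) → 1 H
  atom 13: C, bond orders sum to 3 (valence 4) → 1 H
  atom 14: C, bond orders sum to 2 (valence 4) → 2 H
  atom 15: C, bond orders sum to 2 (valence 4) → 2 H
  atom 16: C, bond orders sum to 2 (valence 4) → 2 H
  atom 17: C, bond orders sum to 2 (valence 4) → 2 H
  atom 18: C, bond orders sum to 1 (valence 4) → 3 H
Total hydrogens: 31.

31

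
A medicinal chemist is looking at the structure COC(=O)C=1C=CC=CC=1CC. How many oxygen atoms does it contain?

2

Scan the SMILES for O atoms (remember two-letter symbols like Cl and Br are single atoms).
Oxygen count: 2.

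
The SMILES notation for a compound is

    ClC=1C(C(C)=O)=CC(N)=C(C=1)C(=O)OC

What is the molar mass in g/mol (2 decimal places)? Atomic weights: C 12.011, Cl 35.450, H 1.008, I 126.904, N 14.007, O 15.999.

227.64 g/mol

First, the molecular formula is C10H10ClNO3 (counting implicit H from valence).
  C: 10 × 12.011 = 120.110
  Cl: 1 × 35.450 = 35.450
  H: 10 × 1.008 = 10.080
  N: 1 × 14.007 = 14.007
  O: 3 × 15.999 = 47.997
Sum: 10×12.011 + 1×35.450 + 10×1.008 + 1×14.007 + 3×15.999 = 227.644 → 227.64 g/mol.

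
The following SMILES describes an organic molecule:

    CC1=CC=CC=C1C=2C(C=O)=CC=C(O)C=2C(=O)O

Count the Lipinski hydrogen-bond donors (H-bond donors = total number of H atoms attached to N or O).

2

Donors: find every N or O and count the H atoms it carries.
  atom 11 (O): bond orders sum to 2 → 0 H
  atom 15 (O): bond orders sum to 1 → 1 H
  atom 18 (O): bond orders sum to 2 → 0 H
  atom 19 (O): bond orders sum to 1 → 1 H
Lipinski HBD = 2.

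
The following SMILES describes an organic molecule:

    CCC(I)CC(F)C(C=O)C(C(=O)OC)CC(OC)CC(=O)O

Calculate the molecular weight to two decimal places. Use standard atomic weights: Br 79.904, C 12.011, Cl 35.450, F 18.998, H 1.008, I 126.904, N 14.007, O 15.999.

First, the molecular formula is C15H24FIO6 (counting implicit H from valence).
  C: 15 × 12.011 = 180.165
  F: 1 × 18.998 = 18.998
  H: 24 × 1.008 = 24.192
  I: 1 × 126.904 = 126.904
  O: 6 × 15.999 = 95.994
Sum: 15×12.011 + 1×18.998 + 24×1.008 + 1×126.904 + 6×15.999 = 446.253 → 446.25 g/mol.

446.25 g/mol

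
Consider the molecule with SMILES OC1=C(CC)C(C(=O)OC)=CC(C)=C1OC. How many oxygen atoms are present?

Scan the SMILES for O atoms (remember two-letter symbols like Cl and Br are single atoms).
Oxygen count: 4.

4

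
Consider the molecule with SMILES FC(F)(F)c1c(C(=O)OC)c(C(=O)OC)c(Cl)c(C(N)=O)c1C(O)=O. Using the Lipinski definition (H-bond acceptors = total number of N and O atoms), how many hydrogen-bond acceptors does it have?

8

N atoms: 1; O atoms: 7.
Lipinski HBA = 1 + 7 = 8.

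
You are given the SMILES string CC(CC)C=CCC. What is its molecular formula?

C8H16

Walk through each heavy atom and fill implicit hydrogens from standard valence (C 4, N 3, O 2, S 2, halogen 1):
  atom 1: C, bond orders sum to 1 (valence 4) → 3 H
  atom 2: C, bond orders sum to 3 (valence 4) → 1 H
  atom 3: C, bond orders sum to 2 (valence 4) → 2 H
  atom 4: C, bond orders sum to 1 (valence 4) → 3 H
  atom 5: C, bond orders sum to 3 (valence 4) → 1 H
  atom 6: C, bond orders sum to 3 (valence 4) → 1 H
  atom 7: C, bond orders sum to 2 (valence 4) → 2 H
  atom 8: C, bond orders sum to 1 (valence 4) → 3 H
Totals → C:8, H:16.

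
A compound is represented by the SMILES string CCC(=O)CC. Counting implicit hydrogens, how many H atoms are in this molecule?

Walk through each heavy atom and fill implicit hydrogens from standard valence (C 4, N 3, O 2, S 2, halogen 1):
  atom 1: C, bond orders sum to 1 (valence 4) → 3 H
  atom 2: C, bond orders sum to 2 (valence 4) → 2 H
  atom 3: C, bond orders sum to 4 (valence 4) → 0 H
  atom 4: O, bond orders sum to 2 (valence 2) → 0 H
  atom 5: C, bond orders sum to 2 (valence 4) → 2 H
  atom 6: C, bond orders sum to 1 (valence 4) → 3 H
Total hydrogens: 10.

10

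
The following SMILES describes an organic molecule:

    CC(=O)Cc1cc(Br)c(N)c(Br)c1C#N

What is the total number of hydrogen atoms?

8

Walk through each heavy atom and fill implicit hydrogens from standard valence (C 4, N 3, O 2, S 2, halogen 1); for lowercase aromatic atoms, an aromatic c carries 1 H when it has two neighbours and 0 H with three, and aromatic n carries 0 H:
  atom 1: C, bond orders sum to 1 (valence 4) → 3 H
  atom 2: C, bond orders sum to 4 (valence 4) → 0 H
  atom 3: O, bond orders sum to 2 (valence 2) → 0 H
  atom 4: C, bond orders sum to 2 (valence 4) → 2 H
  atom 5: aromatic c, 3 neighbours → 0 H
  atom 6: aromatic c, 2 neighbours → 1 H
  atom 7: aromatic c, 3 neighbours → 0 H
  atom 8: Br (halogen, monovalent) → 0 H
  atom 9: aromatic c, 3 neighbours → 0 H
  atom 10: N, bond orders sum to 1 (valence 3) → 2 H
  atom 11: aromatic c, 3 neighbours → 0 H
  atom 12: Br (halogen, monovalent) → 0 H
  atom 13: aromatic c, 3 neighbours → 0 H
  atom 14: C, bond orders sum to 4 (valence 4) → 0 H
  atom 15: N, bond orders sum to 3 (valence 3) → 0 H
Total hydrogens: 8.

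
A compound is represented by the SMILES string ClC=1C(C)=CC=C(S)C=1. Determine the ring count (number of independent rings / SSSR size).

1

In SMILES, each pair of matching ring-closure digits denotes one ring-closing bond; the number of such bonds equals the number of independent rings.
Ring-closure bonds here: 1.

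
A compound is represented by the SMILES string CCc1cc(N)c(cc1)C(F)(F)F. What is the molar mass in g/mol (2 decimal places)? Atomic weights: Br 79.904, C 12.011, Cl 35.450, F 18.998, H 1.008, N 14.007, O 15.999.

First, the molecular formula is C9H10F3N (counting implicit H from valence).
  C: 9 × 12.011 = 108.099
  F: 3 × 18.998 = 56.994
  H: 10 × 1.008 = 10.080
  N: 1 × 14.007 = 14.007
Sum: 9×12.011 + 3×18.998 + 10×1.008 + 1×14.007 = 189.180 → 189.18 g/mol.

189.18 g/mol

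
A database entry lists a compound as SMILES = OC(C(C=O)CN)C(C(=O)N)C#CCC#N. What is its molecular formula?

C10H13N3O3

Walk through each heavy atom and fill implicit hydrogens from standard valence (C 4, N 3, O 2, S 2, halogen 1):
  atom 1: O, bond orders sum to 1 (valence 2) → 1 H
  atom 2: C, bond orders sum to 3 (valence 4) → 1 H
  atom 3: C, bond orders sum to 3 (valence 4) → 1 H
  atom 4: C, bond orders sum to 3 (valence 4) → 1 H
  atom 5: O, bond orders sum to 2 (valence 2) → 0 H
  atom 6: C, bond orders sum to 2 (valence 4) → 2 H
  atom 7: N, bond orders sum to 1 (valence 3) → 2 H
  atom 8: C, bond orders sum to 3 (valence 4) → 1 H
  atom 9: C, bond orders sum to 4 (valence 4) → 0 H
  atom 10: O, bond orders sum to 2 (valence 2) → 0 H
  atom 11: N, bond orders sum to 1 (valence 3) → 2 H
  atom 12: C, bond orders sum to 4 (valence 4) → 0 H
  atom 13: C, bond orders sum to 4 (valence 4) → 0 H
  atom 14: C, bond orders sum to 2 (valence 4) → 2 H
  atom 15: C, bond orders sum to 4 (valence 4) → 0 H
  atom 16: N, bond orders sum to 3 (valence 3) → 0 H
Totals → C:10, H:13, N:3, O:3.
In Hill order: C10H13N3O3.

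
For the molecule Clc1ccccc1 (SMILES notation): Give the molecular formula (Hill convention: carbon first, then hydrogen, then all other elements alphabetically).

C6H5Cl

Walk through each heavy atom and fill implicit hydrogens from standard valence (C 4, N 3, O 2, S 2, halogen 1); for lowercase aromatic atoms, an aromatic c carries 1 H when it has two neighbours and 0 H with three, and aromatic n carries 0 H:
  atom 1: Cl (halogen, monovalent) → 0 H
  atom 2: aromatic c, 3 neighbours → 0 H
  atom 3: aromatic c, 2 neighbours → 1 H
  atom 4: aromatic c, 2 neighbours → 1 H
  atom 5: aromatic c, 2 neighbours → 1 H
  atom 6: aromatic c, 2 neighbours → 1 H
  atom 7: aromatic c, 2 neighbours → 1 H
Totals → C:6, H:5, Cl:1.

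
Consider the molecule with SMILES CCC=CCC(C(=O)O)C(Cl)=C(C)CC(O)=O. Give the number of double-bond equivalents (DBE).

4

Degree of unsaturation = (number of rings) + (number of π bonds).
Ring closures in the SMILES: 0.
π bonds: 4 double bonds (each 1 DoU) → 4 DoU from unsaturation.
Total DoU = 0 + 4 = 4.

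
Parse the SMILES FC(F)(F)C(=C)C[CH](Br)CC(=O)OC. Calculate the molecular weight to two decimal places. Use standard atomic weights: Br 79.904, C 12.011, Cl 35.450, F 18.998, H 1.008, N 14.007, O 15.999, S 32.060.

First, the molecular formula is C8H10BrF3O2 (counting implicit H from valence).
  Br: 1 × 79.904 = 79.904
  C: 8 × 12.011 = 96.088
  F: 3 × 18.998 = 56.994
  H: 10 × 1.008 = 10.080
  O: 2 × 15.999 = 31.998
Sum: 1×79.904 + 8×12.011 + 3×18.998 + 10×1.008 + 2×15.999 = 275.064 → 275.06 g/mol.

275.06 g/mol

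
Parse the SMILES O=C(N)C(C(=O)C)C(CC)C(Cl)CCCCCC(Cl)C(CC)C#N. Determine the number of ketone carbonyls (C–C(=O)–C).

The ketone motif appears at heavy-atom position 5 in the SMILES.
Other groups present: 1 amide, 1 nitrile.
Ketone count: 1.

1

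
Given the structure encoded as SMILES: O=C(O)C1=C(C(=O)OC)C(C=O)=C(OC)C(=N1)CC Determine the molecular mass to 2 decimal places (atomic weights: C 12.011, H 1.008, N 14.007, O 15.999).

267.24 g/mol

First, the molecular formula is C12H13NO6 (counting implicit H from valence).
  C: 12 × 12.011 = 144.132
  H: 13 × 1.008 = 13.104
  N: 1 × 14.007 = 14.007
  O: 6 × 15.999 = 95.994
Sum: 12×12.011 + 13×1.008 + 1×14.007 + 6×15.999 = 267.237 → 267.24 g/mol.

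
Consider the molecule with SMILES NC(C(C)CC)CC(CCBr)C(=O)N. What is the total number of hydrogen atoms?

21

Walk through each heavy atom and fill implicit hydrogens from standard valence (C 4, N 3, O 2, S 2, halogen 1):
  atom 1: N, bond orders sum to 1 (valence 3) → 2 H
  atom 2: C, bond orders sum to 3 (valence 4) → 1 H
  atom 3: C, bond orders sum to 3 (valence 4) → 1 H
  atom 4: C, bond orders sum to 1 (valence 4) → 3 H
  atom 5: C, bond orders sum to 2 (valence 4) → 2 H
  atom 6: C, bond orders sum to 1 (valence 4) → 3 H
  atom 7: C, bond orders sum to 2 (valence 4) → 2 H
  atom 8: C, bond orders sum to 3 (valence 4) → 1 H
  atom 9: C, bond orders sum to 2 (valence 4) → 2 H
  atom 10: C, bond orders sum to 2 (valence 4) → 2 H
  atom 11: Br (halogen, monovalent) → 0 H
  atom 12: C, bond orders sum to 4 (valence 4) → 0 H
  atom 13: O, bond orders sum to 2 (valence 2) → 0 H
  atom 14: N, bond orders sum to 1 (valence 3) → 2 H
Total hydrogens: 21.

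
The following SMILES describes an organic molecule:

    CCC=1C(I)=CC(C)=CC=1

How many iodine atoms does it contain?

Scan the SMILES for I atoms (remember two-letter symbols like Cl and Br are single atoms).
Iodine count: 1.

1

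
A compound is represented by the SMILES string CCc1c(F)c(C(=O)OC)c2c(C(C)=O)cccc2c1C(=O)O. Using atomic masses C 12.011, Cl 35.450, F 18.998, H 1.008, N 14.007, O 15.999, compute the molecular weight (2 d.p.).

First, the molecular formula is C17H15FO5 (counting implicit H from valence).
  C: 17 × 12.011 = 204.187
  F: 1 × 18.998 = 18.998
  H: 15 × 1.008 = 15.120
  O: 5 × 15.999 = 79.995
Sum: 17×12.011 + 1×18.998 + 15×1.008 + 5×15.999 = 318.300 → 318.30 g/mol.

318.30 g/mol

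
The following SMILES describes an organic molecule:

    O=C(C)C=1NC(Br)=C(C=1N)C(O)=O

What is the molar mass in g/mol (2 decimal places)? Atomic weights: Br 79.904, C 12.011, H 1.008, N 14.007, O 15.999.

First, the molecular formula is C7H7BrN2O3 (counting implicit H from valence).
  Br: 1 × 79.904 = 79.904
  C: 7 × 12.011 = 84.077
  H: 7 × 1.008 = 7.056
  N: 2 × 14.007 = 28.014
  O: 3 × 15.999 = 47.997
Sum: 1×79.904 + 7×12.011 + 7×1.008 + 2×14.007 + 3×15.999 = 247.048 → 247.05 g/mol.

247.05 g/mol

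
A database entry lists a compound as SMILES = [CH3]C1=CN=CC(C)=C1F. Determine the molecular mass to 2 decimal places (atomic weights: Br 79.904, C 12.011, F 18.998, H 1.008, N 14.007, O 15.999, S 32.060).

125.15 g/mol

First, the molecular formula is C7H8FN (counting implicit H from valence).
  C: 7 × 12.011 = 84.077
  F: 1 × 18.998 = 18.998
  H: 8 × 1.008 = 8.064
  N: 1 × 14.007 = 14.007
Sum: 7×12.011 + 1×18.998 + 8×1.008 + 1×14.007 = 125.146 → 125.15 g/mol.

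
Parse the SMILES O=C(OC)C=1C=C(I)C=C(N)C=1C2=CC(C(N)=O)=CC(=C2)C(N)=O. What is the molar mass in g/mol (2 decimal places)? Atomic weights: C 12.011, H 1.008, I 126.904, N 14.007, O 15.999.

First, the molecular formula is C16H14IN3O4 (counting implicit H from valence).
  C: 16 × 12.011 = 192.176
  H: 14 × 1.008 = 14.112
  I: 1 × 126.904 = 126.904
  N: 3 × 14.007 = 42.021
  O: 4 × 15.999 = 63.996
Sum: 16×12.011 + 14×1.008 + 1×126.904 + 3×14.007 + 4×15.999 = 439.209 → 439.21 g/mol.

439.21 g/mol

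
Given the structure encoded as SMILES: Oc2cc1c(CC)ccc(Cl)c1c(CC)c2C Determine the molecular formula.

Walk through each heavy atom and fill implicit hydrogens from standard valence (C 4, N 3, O 2, S 2, halogen 1); for lowercase aromatic atoms, an aromatic c carries 1 H when it has two neighbours and 0 H with three, and aromatic n carries 0 H:
  atom 1: O, bond orders sum to 1 (valence 2) → 1 H
  atom 2: aromatic c, 3 neighbours → 0 H
  atom 3: aromatic c, 2 neighbours → 1 H
  atom 4: aromatic c, 3 neighbours → 0 H
  atom 5: aromatic c, 3 neighbours → 0 H
  atom 6: C, bond orders sum to 2 (valence 4) → 2 H
  atom 7: C, bond orders sum to 1 (valence 4) → 3 H
  atom 8: aromatic c, 2 neighbours → 1 H
  atom 9: aromatic c, 2 neighbours → 1 H
  atom 10: aromatic c, 3 neighbours → 0 H
  atom 11: Cl (halogen, monovalent) → 0 H
  atom 12: aromatic c, 3 neighbours → 0 H
  atom 13: aromatic c, 3 neighbours → 0 H
  atom 14: C, bond orders sum to 2 (valence 4) → 2 H
  atom 15: C, bond orders sum to 1 (valence 4) → 3 H
  atom 16: aromatic c, 3 neighbours → 0 H
  atom 17: C, bond orders sum to 1 (valence 4) → 3 H
Totals → C:15, H:17, Cl:1, O:1.

C15H17ClO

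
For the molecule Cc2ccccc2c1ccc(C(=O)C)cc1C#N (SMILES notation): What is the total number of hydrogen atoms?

Walk through each heavy atom and fill implicit hydrogens from standard valence (C 4, N 3, O 2, S 2, halogen 1); for lowercase aromatic atoms, an aromatic c carries 1 H when it has two neighbours and 0 H with three, and aromatic n carries 0 H:
  atom 1: C, bond orders sum to 1 (valence 4) → 3 H
  atom 2: aromatic c, 3 neighbours → 0 H
  atom 3: aromatic c, 2 neighbours → 1 H
  atom 4: aromatic c, 2 neighbours → 1 H
  atom 5: aromatic c, 2 neighbours → 1 H
  atom 6: aromatic c, 2 neighbours → 1 H
  atom 7: aromatic c, 3 neighbours → 0 H
  atom 8: aromatic c, 3 neighbours → 0 H
  atom 9: aromatic c, 2 neighbours → 1 H
  atom 10: aromatic c, 2 neighbours → 1 H
  atom 11: aromatic c, 3 neighbours → 0 H
  atom 12: C, bond orders sum to 4 (valence 4) → 0 H
  atom 13: O, bond orders sum to 2 (valence 2) → 0 H
  atom 14: C, bond orders sum to 1 (valence 4) → 3 H
  atom 15: aromatic c, 2 neighbours → 1 H
  atom 16: aromatic c, 3 neighbours → 0 H
  atom 17: C, bond orders sum to 4 (valence 4) → 0 H
  atom 18: N, bond orders sum to 3 (valence 3) → 0 H
Total hydrogens: 13.

13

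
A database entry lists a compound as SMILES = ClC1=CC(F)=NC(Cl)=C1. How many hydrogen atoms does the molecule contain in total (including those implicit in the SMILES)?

Walk through each heavy atom and fill implicit hydrogens from standard valence (C 4, N 3, O 2, S 2, halogen 1):
  atom 1: Cl (halogen, monovalent) → 0 H
  atom 2: C, bond orders sum to 4 (valence 4) → 0 H
  atom 3: C, bond orders sum to 3 (valence 4) → 1 H
  atom 4: C, bond orders sum to 4 (valence 4) → 0 H
  atom 5: F (halogen, monovalent) → 0 H
  atom 6: N, bond orders sum to 3 (valence 3) → 0 H
  atom 7: C, bond orders sum to 4 (valence 4) → 0 H
  atom 8: Cl (halogen, monovalent) → 0 H
  atom 9: C, bond orders sum to 3 (valence 4) → 1 H
Total hydrogens: 2.

2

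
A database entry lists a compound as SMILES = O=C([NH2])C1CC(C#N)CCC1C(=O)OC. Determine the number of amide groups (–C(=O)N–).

The amide motif appears at heavy-atom position 2 in the SMILES.
Other groups present: 1 ester, 1 nitrile.
Amide count: 1.

1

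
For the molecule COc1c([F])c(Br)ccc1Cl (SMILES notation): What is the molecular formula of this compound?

C7H5BrClFO

Walk through each heavy atom and fill implicit hydrogens from standard valence (C 4, N 3, O 2, S 2, halogen 1); for lowercase aromatic atoms, an aromatic c carries 1 H when it has two neighbours and 0 H with three, and aromatic n carries 0 H:
  atom 1: C, bond orders sum to 1 (valence 4) → 3 H
  atom 2: O, bond orders sum to 2 (valence 2) → 0 H
  atom 3: aromatic c, 3 neighbours → 0 H
  atom 4: aromatic c, 3 neighbours → 0 H
  atom 5: F with explicit H count 0
  atom 6: aromatic c, 3 neighbours → 0 H
  atom 7: Br (halogen, monovalent) → 0 H
  atom 8: aromatic c, 2 neighbours → 1 H
  atom 9: aromatic c, 2 neighbours → 1 H
  atom 10: aromatic c, 3 neighbours → 0 H
  atom 11: Cl (halogen, monovalent) → 0 H
Totals → C:7, H:5, Br:1, Cl:1, F:1, O:1.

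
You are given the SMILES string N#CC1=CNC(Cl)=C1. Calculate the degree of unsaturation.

Molecular formula: C5H3ClN2.
DoU = (2C + 2 + N − H − X) / 2, where X is the halogen count and O/S are ignored.
    = (2·5 + 2 + 2 − 3 − 1) / 2 = 10 / 2 = 5.

5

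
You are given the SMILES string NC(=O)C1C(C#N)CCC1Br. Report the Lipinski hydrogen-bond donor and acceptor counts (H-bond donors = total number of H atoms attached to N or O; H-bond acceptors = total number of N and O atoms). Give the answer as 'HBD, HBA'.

2, 3

Donors: find every N or O and count the H atoms it carries.
  atom 1 (N): bond orders sum to 1 → 2 H
  atom 3 (O): bond orders sum to 2 → 0 H
  atom 7 (N): bond orders sum to 3 → 0 H
Lipinski HBD = 2.
Acceptors: N atoms = 2, O atoms = 1 → HBA = 3.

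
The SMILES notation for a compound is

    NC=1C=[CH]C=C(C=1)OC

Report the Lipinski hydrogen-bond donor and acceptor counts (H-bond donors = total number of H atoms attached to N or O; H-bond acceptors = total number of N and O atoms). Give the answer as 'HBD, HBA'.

Donors: find every N or O and count the H atoms it carries.
  atom 1 (N): bond orders sum to 1 → 2 H
  atom 8 (O): bond orders sum to 2 → 0 H
Lipinski HBD = 2.
Acceptors: N atoms = 1, O atoms = 1 → HBA = 2.

2, 2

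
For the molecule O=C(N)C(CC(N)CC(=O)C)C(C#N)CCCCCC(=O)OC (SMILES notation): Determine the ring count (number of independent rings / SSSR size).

In SMILES, each pair of matching ring-closure digits denotes one ring-closing bond; the number of such bonds equals the number of independent rings.
Ring-closure bonds here: 0.

0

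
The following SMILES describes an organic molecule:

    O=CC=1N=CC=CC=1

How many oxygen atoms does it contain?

Scan the SMILES for O atoms (remember two-letter symbols like Cl and Br are single atoms).
Oxygen count: 1.

1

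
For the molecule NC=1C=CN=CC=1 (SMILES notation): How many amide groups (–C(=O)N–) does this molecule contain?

Scan the SMILES for the amide motif — none present.
Groups that are present: 1 primary amine.

0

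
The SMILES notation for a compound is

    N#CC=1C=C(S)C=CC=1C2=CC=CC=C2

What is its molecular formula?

Walk through each heavy atom and fill implicit hydrogens from standard valence (C 4, N 3, O 2, S 2, halogen 1):
  atom 1: N, bond orders sum to 3 (valence 3) → 0 H
  atom 2: C, bond orders sum to 4 (valence 4) → 0 H
  atom 3: C, bond orders sum to 4 (valence 4) → 0 H
  atom 4: C, bond orders sum to 3 (valence 4) → 1 H
  atom 5: C, bond orders sum to 4 (valence 4) → 0 H
  atom 6: S, bond orders sum to 1 (valence 2) → 1 H
  atom 7: C, bond orders sum to 3 (valence 4) → 1 H
  atom 8: C, bond orders sum to 3 (valence 4) → 1 H
  atom 9: C, bond orders sum to 4 (valence 4) → 0 H
  atom 10: C, bond orders sum to 4 (valence 4) → 0 H
  atom 11: C, bond orders sum to 3 (valence 4) → 1 H
  atom 12: C, bond orders sum to 3 (valence 4) → 1 H
  atom 13: C, bond orders sum to 3 (valence 4) → 1 H
  atom 14: C, bond orders sum to 3 (valence 4) → 1 H
  atom 15: C, bond orders sum to 3 (valence 4) → 1 H
Totals → C:13, H:9, N:1, S:1.

C13H9NS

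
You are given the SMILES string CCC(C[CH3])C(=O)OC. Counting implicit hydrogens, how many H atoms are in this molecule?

Walk through each heavy atom and fill implicit hydrogens from standard valence (C 4, N 3, O 2, S 2, halogen 1):
  atom 1: C, bond orders sum to 1 (valence 4) → 3 H
  atom 2: C, bond orders sum to 2 (valence 4) → 2 H
  atom 3: C, bond orders sum to 3 (valence 4) → 1 H
  atom 4: C, bond orders sum to 2 (valence 4) → 2 H
  atom 5: C with explicit H count 3
  atom 6: C, bond orders sum to 4 (valence 4) → 0 H
  atom 7: O, bond orders sum to 2 (valence 2) → 0 H
  atom 8: O, bond orders sum to 2 (valence 2) → 0 H
  atom 9: C, bond orders sum to 1 (valence 4) → 3 H
Total hydrogens: 14.

14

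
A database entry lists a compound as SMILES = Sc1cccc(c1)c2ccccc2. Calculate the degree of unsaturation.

Molecular formula: C12H10S.
DoU = (2C + 2 + N − H − X) / 2, where X is the halogen count and O/S are ignored.
    = (2·12 + 2 + 0 − 10 − 0) / 2 = 16 / 2 = 8.

8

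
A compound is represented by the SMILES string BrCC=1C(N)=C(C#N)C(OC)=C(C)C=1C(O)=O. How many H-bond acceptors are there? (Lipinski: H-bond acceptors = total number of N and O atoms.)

5

N atoms: 2; O atoms: 3.
Lipinski HBA = 2 + 3 = 5.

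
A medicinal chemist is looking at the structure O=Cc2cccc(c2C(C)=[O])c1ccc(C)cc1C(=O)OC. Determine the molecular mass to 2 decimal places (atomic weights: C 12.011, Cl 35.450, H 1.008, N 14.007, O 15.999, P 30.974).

296.32 g/mol

First, the molecular formula is C18H16O4 (counting implicit H from valence).
  C: 18 × 12.011 = 216.198
  H: 16 × 1.008 = 16.128
  O: 4 × 15.999 = 63.996
Sum: 18×12.011 + 16×1.008 + 4×15.999 = 296.322 → 296.32 g/mol.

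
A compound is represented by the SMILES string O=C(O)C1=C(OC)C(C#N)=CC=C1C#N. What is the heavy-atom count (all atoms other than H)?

15

Every atom symbol written in the SMILES (organic subset) is one heavy atom; implicit H are not written.
Heavy atoms by element → C:10, N:2, O:3.
Total: 15.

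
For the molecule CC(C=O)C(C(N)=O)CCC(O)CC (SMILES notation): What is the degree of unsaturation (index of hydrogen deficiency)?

2

Degree of unsaturation = (number of rings) + (number of π bonds).
Ring closures in the SMILES: 0.
π bonds: 2 double bonds (each 1 DoU) → 2 DoU from unsaturation.
Total DoU = 0 + 2 = 2.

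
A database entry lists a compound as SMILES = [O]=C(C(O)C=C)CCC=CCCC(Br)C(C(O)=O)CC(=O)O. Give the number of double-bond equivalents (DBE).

5

Molecular formula: C15H21BrO6.
DoU = (2C + 2 + N − H − X) / 2, where X is the halogen count and O/S are ignored.
    = (2·15 + 2 + 0 − 21 − 1) / 2 = 10 / 2 = 5.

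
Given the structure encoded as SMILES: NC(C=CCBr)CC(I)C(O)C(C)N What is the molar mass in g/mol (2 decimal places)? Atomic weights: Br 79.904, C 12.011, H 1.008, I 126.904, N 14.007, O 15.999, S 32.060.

First, the molecular formula is C9H18BrIN2O (counting implicit H from valence).
  Br: 1 × 79.904 = 79.904
  C: 9 × 12.011 = 108.099
  H: 18 × 1.008 = 18.144
  I: 1 × 126.904 = 126.904
  N: 2 × 14.007 = 28.014
  O: 1 × 15.999 = 15.999
Sum: 1×79.904 + 9×12.011 + 18×1.008 + 1×126.904 + 2×14.007 + 1×15.999 = 377.064 → 377.06 g/mol.

377.06 g/mol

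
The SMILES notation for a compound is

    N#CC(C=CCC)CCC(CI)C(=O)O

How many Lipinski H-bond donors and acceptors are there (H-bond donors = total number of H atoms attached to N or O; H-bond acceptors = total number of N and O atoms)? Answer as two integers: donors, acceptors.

1, 3

Donors: find every N or O and count the H atoms it carries.
  atom 1 (N): bond orders sum to 3 → 0 H
  atom 14 (O): bond orders sum to 2 → 0 H
  atom 15 (O): bond orders sum to 1 → 1 H
Lipinski HBD = 1.
Acceptors: N atoms = 1, O atoms = 2 → HBA = 3.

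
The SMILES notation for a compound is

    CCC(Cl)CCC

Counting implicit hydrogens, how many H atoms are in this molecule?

Walk through each heavy atom and fill implicit hydrogens from standard valence (C 4, N 3, O 2, S 2, halogen 1):
  atom 1: C, bond orders sum to 1 (valence 4) → 3 H
  atom 2: C, bond orders sum to 2 (valence 4) → 2 H
  atom 3: C, bond orders sum to 3 (valence 4) → 1 H
  atom 4: Cl (halogen, monovalent) → 0 H
  atom 5: C, bond orders sum to 2 (valence 4) → 2 H
  atom 6: C, bond orders sum to 2 (valence 4) → 2 H
  atom 7: C, bond orders sum to 1 (valence 4) → 3 H
Total hydrogens: 13.

13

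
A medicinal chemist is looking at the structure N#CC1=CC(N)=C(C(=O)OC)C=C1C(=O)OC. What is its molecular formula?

Walk through each heavy atom and fill implicit hydrogens from standard valence (C 4, N 3, O 2, S 2, halogen 1):
  atom 1: N, bond orders sum to 3 (valence 3) → 0 H
  atom 2: C, bond orders sum to 4 (valence 4) → 0 H
  atom 3: C, bond orders sum to 4 (valence 4) → 0 H
  atom 4: C, bond orders sum to 3 (valence 4) → 1 H
  atom 5: C, bond orders sum to 4 (valence 4) → 0 H
  atom 6: N, bond orders sum to 1 (valence 3) → 2 H
  atom 7: C, bond orders sum to 4 (valence 4) → 0 H
  atom 8: C, bond orders sum to 4 (valence 4) → 0 H
  atom 9: O, bond orders sum to 2 (valence 2) → 0 H
  atom 10: O, bond orders sum to 2 (valence 2) → 0 H
  atom 11: C, bond orders sum to 1 (valence 4) → 3 H
  atom 12: C, bond orders sum to 3 (valence 4) → 1 H
  atom 13: C, bond orders sum to 4 (valence 4) → 0 H
  atom 14: C, bond orders sum to 4 (valence 4) → 0 H
  atom 15: O, bond orders sum to 2 (valence 2) → 0 H
  atom 16: O, bond orders sum to 2 (valence 2) → 0 H
  atom 17: C, bond orders sum to 1 (valence 4) → 3 H
Totals → C:11, H:10, N:2, O:4.
In Hill order: C11H10N2O4.

C11H10N2O4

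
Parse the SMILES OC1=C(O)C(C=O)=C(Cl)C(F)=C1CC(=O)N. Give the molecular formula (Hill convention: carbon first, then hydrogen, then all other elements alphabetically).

Walk through each heavy atom and fill implicit hydrogens from standard valence (C 4, N 3, O 2, S 2, halogen 1):
  atom 1: O, bond orders sum to 1 (valence 2) → 1 H
  atom 2: C, bond orders sum to 4 (valence 4) → 0 H
  atom 3: C, bond orders sum to 4 (valence 4) → 0 H
  atom 4: O, bond orders sum to 1 (valence 2) → 1 H
  atom 5: C, bond orders sum to 4 (valence 4) → 0 H
  atom 6: C, bond orders sum to 3 (valence 4) → 1 H
  atom 7: O, bond orders sum to 2 (valence 2) → 0 H
  atom 8: C, bond orders sum to 4 (valence 4) → 0 H
  atom 9: Cl (halogen, monovalent) → 0 H
  atom 10: C, bond orders sum to 4 (valence 4) → 0 H
  atom 11: F (halogen, monovalent) → 0 H
  atom 12: C, bond orders sum to 4 (valence 4) → 0 H
  atom 13: C, bond orders sum to 2 (valence 4) → 2 H
  atom 14: C, bond orders sum to 4 (valence 4) → 0 H
  atom 15: O, bond orders sum to 2 (valence 2) → 0 H
  atom 16: N, bond orders sum to 1 (valence 3) → 2 H
Totals → C:9, H:7, Cl:1, F:1, N:1, O:4.

C9H7ClFNO4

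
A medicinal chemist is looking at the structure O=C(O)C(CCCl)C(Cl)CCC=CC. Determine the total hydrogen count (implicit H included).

Walk through each heavy atom and fill implicit hydrogens from standard valence (C 4, N 3, O 2, S 2, halogen 1):
  atom 1: O, bond orders sum to 2 (valence 2) → 0 H
  atom 2: C, bond orders sum to 4 (valence 4) → 0 H
  atom 3: O, bond orders sum to 1 (valence 2) → 1 H
  atom 4: C, bond orders sum to 3 (valence 4) → 1 H
  atom 5: C, bond orders sum to 2 (valence 4) → 2 H
  atom 6: C, bond orders sum to 2 (valence 4) → 2 H
  atom 7: Cl (halogen, monovalent) → 0 H
  atom 8: C, bond orders sum to 3 (valence 4) → 1 H
  atom 9: Cl (halogen, monovalent) → 0 H
  atom 10: C, bond orders sum to 2 (valence 4) → 2 H
  atom 11: C, bond orders sum to 2 (valence 4) → 2 H
  atom 12: C, bond orders sum to 3 (valence 4) → 1 H
  atom 13: C, bond orders sum to 3 (valence 4) → 1 H
  atom 14: C, bond orders sum to 1 (valence 4) → 3 H
Total hydrogens: 16.

16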